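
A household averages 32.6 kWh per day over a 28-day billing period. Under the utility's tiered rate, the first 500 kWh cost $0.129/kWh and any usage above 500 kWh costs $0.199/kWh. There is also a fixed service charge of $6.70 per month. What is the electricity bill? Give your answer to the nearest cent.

$153.35

Usage = 32.6 kWh/day × 28 days = 912.8 kWh
First 500 kWh × $0.129 = $64.50
Remaining 412.8 kWh × $0.199 = $82.15
Energy charge = $146.65; + service $6.70 = $153.35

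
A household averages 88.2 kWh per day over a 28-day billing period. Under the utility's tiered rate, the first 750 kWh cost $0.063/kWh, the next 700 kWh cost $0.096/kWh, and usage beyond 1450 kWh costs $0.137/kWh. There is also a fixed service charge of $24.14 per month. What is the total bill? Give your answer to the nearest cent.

Usage = 88.2 kWh/day × 28 days = 2469.6 kWh
First 750 kWh × $0.063 = $47.25
Next 700 kWh × $0.096 = $67.20
Remaining 1019.6 kWh × $0.137 = $139.69
Energy charge = $254.14; + service $24.14 = $278.28

$278.28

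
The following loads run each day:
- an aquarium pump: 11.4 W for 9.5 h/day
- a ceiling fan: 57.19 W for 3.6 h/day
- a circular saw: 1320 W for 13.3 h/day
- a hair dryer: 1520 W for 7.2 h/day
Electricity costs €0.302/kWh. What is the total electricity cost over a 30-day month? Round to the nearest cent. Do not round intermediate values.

€261.06

aquarium pump: 11.4 W × 9.5 h × 30 d = 3,249 Wh = 3.249 kWh
ceiling fan: 57.19 W × 3.6 h × 30 d = 6,177 Wh = 6.177 kWh
circular saw: 1320 W × 13.3 h × 30 d = 526,680 Wh = 526.7 kWh
hair dryer: 1520 W × 7.2 h × 30 d = 328,320 Wh = 328.3 kWh
Total energy = 3.249 + 6.177 + 526.7 + 328.3 = 864.4 kWh
Cost = 864.4 kWh × €0.302 = €261.06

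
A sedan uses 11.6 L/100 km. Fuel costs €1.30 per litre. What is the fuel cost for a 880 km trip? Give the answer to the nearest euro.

€133

Fuel = 11.6 L/100 km × 880 km / 100 = 102.1 L
Cost = 102.1 L × €1.30/L = €132.70 ≈ €133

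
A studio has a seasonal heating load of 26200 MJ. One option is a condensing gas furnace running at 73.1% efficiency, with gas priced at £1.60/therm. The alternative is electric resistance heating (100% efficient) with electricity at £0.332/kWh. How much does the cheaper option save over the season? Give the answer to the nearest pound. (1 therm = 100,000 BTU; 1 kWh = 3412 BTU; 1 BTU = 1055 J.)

Heat load = 26200 MJ = 26,200,000,000 J / 1055 = 24,834,123 BTU
Gas: input = 24,834,123 / 0.731 = 33,972,809 BTU = 339.7 therm → 339.7 × £1.60 = £543.56
Electric: 24,834,123 BTU / 3412 = 7,278 kWh → × £0.332 = £2,416.45
Difference = |£543.56 − £2,416.45| = £1,872.89 ≈ £1873

£1873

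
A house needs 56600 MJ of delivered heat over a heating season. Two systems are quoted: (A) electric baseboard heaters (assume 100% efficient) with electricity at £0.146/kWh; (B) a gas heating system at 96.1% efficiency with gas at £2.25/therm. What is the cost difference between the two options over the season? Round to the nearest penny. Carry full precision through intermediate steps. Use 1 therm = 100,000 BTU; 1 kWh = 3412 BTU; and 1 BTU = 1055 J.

£1039.56

Heat load = 56600 MJ = 56,600,000,000 J / 1055 = 53,649,289 BTU
Gas: input = 53,649,289 / 0.961 = 55,826,524 BTU = 558.3 therm → 558.3 × £2.25 = £1,256.10
Electric: 53,649,289 BTU / 3412 = 15,720 kWh → × £0.146 = £2,295.66
Difference = |£1,256.10 − £2,295.66| = £1,039.56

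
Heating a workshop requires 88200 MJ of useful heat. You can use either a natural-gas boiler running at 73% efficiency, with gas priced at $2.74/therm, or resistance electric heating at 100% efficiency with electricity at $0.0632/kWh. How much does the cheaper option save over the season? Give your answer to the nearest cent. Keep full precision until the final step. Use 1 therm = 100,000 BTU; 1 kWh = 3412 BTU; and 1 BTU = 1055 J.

Heat load = 88200 MJ = 88,200,000,000 J / 1055 = 83,601,896 BTU
Gas: input = 83,601,896 / 0.73 = 114,523,145 BTU = 1,145 therm → 1,145 × $2.74 = $3,137.93
Electric: 83,601,896 BTU / 3412 = 24,500 kWh → × $0.0632 = $1,548.55
Difference = |$3,137.93 − $1,548.55| = $1,589.39

$1589.39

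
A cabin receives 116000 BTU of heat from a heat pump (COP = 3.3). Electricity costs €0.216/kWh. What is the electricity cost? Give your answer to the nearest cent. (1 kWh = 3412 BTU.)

Heat delivered = 116,000 BTU / 3412 = 34 kWh
Electrical input = 34 kWh / 3.3 = 10.3 kWh
Cost = 10.3 × €0.216/kWh = €2.23

€2.23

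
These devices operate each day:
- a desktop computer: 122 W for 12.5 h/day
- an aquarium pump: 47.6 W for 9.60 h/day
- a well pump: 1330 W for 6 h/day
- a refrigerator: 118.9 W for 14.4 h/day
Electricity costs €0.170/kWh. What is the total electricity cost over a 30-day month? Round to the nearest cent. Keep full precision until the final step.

desktop computer: 122 W × 12.5 h × 30 d = 45,750 Wh = 45.75 kWh
aquarium pump: 47.6 W × 9.60 h × 30 d = 13,709 Wh = 13.71 kWh
well pump: 1330 W × 6 h × 30 d = 239,400 Wh = 239.4 kWh
refrigerator: 118.9 W × 14.4 h × 30 d = 51,365 Wh = 51.36 kWh
Total energy = 45.75 + 13.71 + 239.4 + 51.36 = 350.2 kWh
Cost = 350.2 kWh × €0.170 = €59.54

€59.54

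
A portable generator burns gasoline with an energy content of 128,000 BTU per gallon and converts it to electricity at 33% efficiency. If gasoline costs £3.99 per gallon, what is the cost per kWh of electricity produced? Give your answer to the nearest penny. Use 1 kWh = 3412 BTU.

Electrical output per gallon = 128,000 BTU × 0.33 / 3412 BTU/kWh = 12.38 kWh
Cost per kWh = £3.99 / 12.38 kWh = £0.322

£0.32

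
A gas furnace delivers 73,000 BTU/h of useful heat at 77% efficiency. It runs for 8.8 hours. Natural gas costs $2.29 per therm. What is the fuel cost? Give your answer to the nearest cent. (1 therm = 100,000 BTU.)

Heat delivered = 73,000 BTU/h × 8.8 h = 642,400 BTU
Gas input = 642,400 / 0.77 = 834,286 BTU
= 834,286 / 100,000 = 8.343 therm
Cost = 8.343 × $2.29/therm = $19.11

$19.11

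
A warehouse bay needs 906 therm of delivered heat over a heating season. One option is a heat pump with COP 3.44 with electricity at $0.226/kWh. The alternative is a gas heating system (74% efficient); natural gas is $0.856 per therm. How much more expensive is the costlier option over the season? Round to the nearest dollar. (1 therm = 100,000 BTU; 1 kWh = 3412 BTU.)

$696

Heat load = 906 therm × 100,000 = 90,600,000 BTU
Gas: input = 90,600,000 / 0.74 = 122,432,432 BTU = 1,224 therm → 1,224 × $0.856 = $1,048.02
Heat pump: 90,600,000 BTU / 3412 = 26,550 kWh heat; / 3.44 = 7,719 kWh in → × $0.226 = $1,744.49
Difference = |$1,048.02 − $1,744.49| = $696.47 ≈ $696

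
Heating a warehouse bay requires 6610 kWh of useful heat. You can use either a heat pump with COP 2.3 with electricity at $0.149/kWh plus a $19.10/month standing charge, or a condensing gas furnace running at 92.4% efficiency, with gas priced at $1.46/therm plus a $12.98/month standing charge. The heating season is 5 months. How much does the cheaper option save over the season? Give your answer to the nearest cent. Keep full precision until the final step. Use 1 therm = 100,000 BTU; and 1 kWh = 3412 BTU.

$102.45

Heat load = 6610 kWh × 3412 = 22,553,320 BTU
Gas: input = 22,553,320 / 0.924 = 24,408,355 BTU = 244.1 therm → 244.1 × $1.46 = $356.36; + 5 × $12.98 standing = $421.26
Heat pump: 22,553,320 BTU / 3412 = 6,610 kWh heat; / 2.3 = 2,874 kWh in → × $0.149 = $428.21; + 5 × $19.10 standing = $523.71
Difference = |$421.26 − $523.71| = $102.45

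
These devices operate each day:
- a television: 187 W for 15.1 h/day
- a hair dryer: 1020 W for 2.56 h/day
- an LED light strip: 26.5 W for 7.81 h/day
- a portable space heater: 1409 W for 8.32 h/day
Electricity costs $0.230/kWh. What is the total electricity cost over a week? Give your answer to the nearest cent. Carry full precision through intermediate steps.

$27.96

television: 187 W × 15.1 h × 7 d = 19,766 Wh = 19.77 kWh
hair dryer: 1020 W × 2.56 h × 7 d = 18,278 Wh = 18.28 kWh
LED light strip: 26.5 W × 7.81 h × 7 d = 1,449 Wh = 1.449 kWh
portable space heater: 1409 W × 8.32 h × 7 d = 82,060 Wh = 82.06 kWh
Total energy = 19.77 + 18.28 + 1.449 + 82.06 = 121.6 kWh
Cost = 121.6 kWh × $0.230 = $27.96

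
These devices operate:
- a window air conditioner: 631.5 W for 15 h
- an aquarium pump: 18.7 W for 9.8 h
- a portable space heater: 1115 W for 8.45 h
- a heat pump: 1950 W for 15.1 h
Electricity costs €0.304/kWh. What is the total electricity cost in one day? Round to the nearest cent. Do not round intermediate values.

window air conditioner: 631.5 W × 15 h = 9,472 Wh = 9.473 kWh
aquarium pump: 18.7 W × 9.8 h = 183 Wh = 0.1833 kWh
portable space heater: 1115 W × 8.45 h = 9,422 Wh = 9.422 kWh
heat pump: 1950 W × 15.1 h = 29,445 Wh = 29.45 kWh
Total energy = 9.473 + 0.1833 + 9.422 + 29.45 = 48.52 kWh
Cost = 48.52 kWh × €0.304 = €14.75

€14.75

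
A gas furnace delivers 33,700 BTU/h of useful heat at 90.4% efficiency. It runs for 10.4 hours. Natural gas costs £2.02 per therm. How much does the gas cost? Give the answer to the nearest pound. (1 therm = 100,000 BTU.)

£8

Heat delivered = 33,700 BTU/h × 10.4 h = 350,480 BTU
Gas input = 350,480 / 0.904 = 387,699 BTU
= 387,699 / 100,000 = 3.877 therm
Cost = 3.877 × £2.02/therm = £7.83 ≈ £8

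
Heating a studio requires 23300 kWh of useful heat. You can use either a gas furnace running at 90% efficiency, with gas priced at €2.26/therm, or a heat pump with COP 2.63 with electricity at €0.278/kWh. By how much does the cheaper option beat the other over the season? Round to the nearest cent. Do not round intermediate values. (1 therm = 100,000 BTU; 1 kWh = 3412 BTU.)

Heat load = 23300 kWh × 3412 = 79,499,600 BTU
Gas: input = 79,499,600 / 0.90 = 88,332,889 BTU = 883.3 therm → 883.3 × €2.26 = €1,996.32
Heat pump: 79,499,600 BTU / 3412 = 23,300 kWh heat; / 2.63 = 8,859 kWh in → × €0.278 = €2,462.89
Difference = |€1,996.32 − €2,462.89| = €466.57

€466.57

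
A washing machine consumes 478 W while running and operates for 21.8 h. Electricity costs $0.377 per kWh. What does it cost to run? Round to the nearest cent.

$3.93

Energy = 478 W × 21.8 h = 10,420 Wh = 10.42 kWh
Cost = 10.42 kWh × $0.377/kWh = $3.93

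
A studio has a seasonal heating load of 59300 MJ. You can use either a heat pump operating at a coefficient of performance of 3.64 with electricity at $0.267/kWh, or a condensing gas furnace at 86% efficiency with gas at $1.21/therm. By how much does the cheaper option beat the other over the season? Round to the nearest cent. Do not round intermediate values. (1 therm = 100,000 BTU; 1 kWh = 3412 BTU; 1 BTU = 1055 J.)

Heat load = 59300 MJ = 59,300,000,000 J / 1055 = 56,208,531 BTU
Gas: input = 56,208,531 / 0.86 = 65,358,757 BTU = 653.6 therm → 653.6 × $1.21 = $790.84
Heat pump: 56,208,531 BTU / 3412 = 16,470 kWh heat; / 3.64 = 4,526 kWh in → × $0.267 = $1,208.38
Difference = |$790.84 − $1,208.38| = $417.54

$417.54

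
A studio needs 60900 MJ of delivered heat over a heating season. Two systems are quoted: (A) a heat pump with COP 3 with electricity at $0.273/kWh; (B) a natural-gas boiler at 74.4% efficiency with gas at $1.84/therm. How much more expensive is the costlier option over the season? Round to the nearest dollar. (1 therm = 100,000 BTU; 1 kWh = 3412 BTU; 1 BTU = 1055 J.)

$112

Heat load = 60900 MJ = 60,900,000,000 J / 1055 = 57,725,118 BTU
Gas: input = 57,725,118 / 0.744 = 77,587,525 BTU = 775.9 therm → 775.9 × $1.84 = $1,427.61
Heat pump: 57,725,118 BTU / 3412 = 16,920 kWh heat; / 3 = 5,639 kWh in → × $0.273 = $1,539.56
Difference = |$1,427.61 − $1,539.56| = $111.95 ≈ $112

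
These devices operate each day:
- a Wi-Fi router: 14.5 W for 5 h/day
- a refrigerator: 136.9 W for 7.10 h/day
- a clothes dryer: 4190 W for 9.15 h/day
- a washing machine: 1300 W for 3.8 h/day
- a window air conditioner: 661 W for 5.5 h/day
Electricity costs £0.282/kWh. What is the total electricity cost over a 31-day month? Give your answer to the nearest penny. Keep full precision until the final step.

Wi-Fi router: 14.5 W × 5 h × 31 d = 2,248 Wh = 2.248 kWh
refrigerator: 136.9 W × 7.10 h × 31 d = 30,132 Wh = 30.13 kWh
clothes dryer: 4190 W × 9.15 h × 31 d = 1,188,494 Wh = 1,188 kWh
washing machine: 1300 W × 3.8 h × 31 d = 153,140 Wh = 153.1 kWh
window air conditioner: 661 W × 5.5 h × 31 d = 112,700 Wh = 112.7 kWh
Total energy = 2.248 + 30.13 + 1,188 + 153.1 + 112.7 = 1,487 kWh
Cost = 1,487 kWh × £0.282 = £419.25

£419.25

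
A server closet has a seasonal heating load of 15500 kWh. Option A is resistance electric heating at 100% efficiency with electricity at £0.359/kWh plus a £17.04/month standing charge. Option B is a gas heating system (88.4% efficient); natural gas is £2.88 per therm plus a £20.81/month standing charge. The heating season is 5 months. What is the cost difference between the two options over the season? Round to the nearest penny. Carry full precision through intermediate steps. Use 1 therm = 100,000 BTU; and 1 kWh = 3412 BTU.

£3822.67

Heat load = 15500 kWh × 3412 = 52,886,000 BTU
Gas: input = 52,886,000 / 0.884 = 59,825,792 BTU = 598.3 therm → 598.3 × £2.88 = £1,722.98; + 5 × £20.81 standing = £1,827.03
Electric: 52,886,000 BTU / 3412 = 15,500 kWh → × £0.359 = £5,564.50; + 5 × £17.04 standing = £5,649.70
Difference = |£1,827.03 − £5,649.70| = £3,822.67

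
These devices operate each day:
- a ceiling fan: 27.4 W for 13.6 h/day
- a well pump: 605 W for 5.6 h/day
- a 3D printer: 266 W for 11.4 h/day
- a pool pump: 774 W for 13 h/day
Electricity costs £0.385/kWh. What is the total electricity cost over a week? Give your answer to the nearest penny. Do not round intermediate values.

£45.42

ceiling fan: 27.4 W × 13.6 h × 7 d = 2,608 Wh = 2.608 kWh
well pump: 605 W × 5.6 h × 7 d = 23,716 Wh = 23.72 kWh
3D printer: 266 W × 11.4 h × 7 d = 21,227 Wh = 21.23 kWh
pool pump: 774 W × 13 h × 7 d = 70,434 Wh = 70.43 kWh
Total energy = 2.608 + 23.72 + 21.23 + 70.43 = 118 kWh
Cost = 118 kWh × £0.385 = £45.42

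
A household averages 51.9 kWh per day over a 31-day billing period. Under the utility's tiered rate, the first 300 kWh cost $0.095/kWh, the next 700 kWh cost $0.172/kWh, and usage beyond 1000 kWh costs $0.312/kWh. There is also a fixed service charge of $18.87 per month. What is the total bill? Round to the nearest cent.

$357.75

Usage = 51.9 kWh/day × 31 days = 1608.9 kWh
First 300 kWh × $0.095 = $28.50
Next 700 kWh × $0.172 = $120.40
Remaining 608.9 kWh × $0.312 = $189.98
Energy charge = $338.88; + service $18.87 = $357.75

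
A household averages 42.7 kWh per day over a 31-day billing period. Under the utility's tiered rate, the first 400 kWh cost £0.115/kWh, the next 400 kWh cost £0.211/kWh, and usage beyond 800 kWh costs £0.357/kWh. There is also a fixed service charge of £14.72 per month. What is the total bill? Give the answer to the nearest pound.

Usage = 42.7 kWh/day × 31 days = 1323.7 kWh
First 400 kWh × £0.115 = £46.00
Next 400 kWh × £0.211 = £84.40
Remaining 523.7 kWh × £0.357 = £186.96
Energy charge = £317.36; + service £14.72 = £332.08 ≈ £332

£332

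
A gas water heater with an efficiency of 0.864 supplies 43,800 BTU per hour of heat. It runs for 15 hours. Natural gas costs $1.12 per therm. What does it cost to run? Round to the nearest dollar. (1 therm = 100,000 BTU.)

$9

Heat delivered = 43,800 BTU/h × 15 h = 657,000 BTU
Gas input = 657,000 / 0.864 = 760,417 BTU
= 760,417 / 100,000 = 7.604 therm
Cost = 7.604 × $1.12/therm = $8.52 ≈ $9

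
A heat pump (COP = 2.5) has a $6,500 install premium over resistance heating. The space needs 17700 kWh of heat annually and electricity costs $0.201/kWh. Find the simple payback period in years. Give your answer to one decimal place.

Resistance: 17700 kWh × $0.201 = $3,557.70/yr
Heat pump: 17700 / 2.5 = 7080 kWh in → × $0.201 = $1,423.08/yr
Annual savings = $2,134.62
Payback = $6,500 / $2,134.62 = 3.05 years

3.0 years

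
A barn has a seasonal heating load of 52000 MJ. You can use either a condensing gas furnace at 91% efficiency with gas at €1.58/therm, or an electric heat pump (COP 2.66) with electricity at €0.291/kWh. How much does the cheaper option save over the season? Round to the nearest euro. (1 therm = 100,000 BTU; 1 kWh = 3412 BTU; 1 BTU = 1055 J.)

Heat load = 52000 MJ = 52,000,000,000 J / 1055 = 49,289,100 BTU
Gas: input = 49,289,100 / 0.91 = 54,163,846 BTU = 541.6 therm → 541.6 × €1.58 = €855.79
Heat pump: 49,289,100 BTU / 3412 = 14,450 kWh heat; / 2.66 = 5,431 kWh in → × €0.291 = €1,580.35
Difference = |€855.79 − €1,580.35| = €724.56 ≈ €725

€725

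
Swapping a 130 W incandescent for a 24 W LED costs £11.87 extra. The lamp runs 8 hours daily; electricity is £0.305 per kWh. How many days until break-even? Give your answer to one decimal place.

Power saved = 130 − 24 = 106 W
Daily energy saved = 106 W × 8 h = 848 Wh = 0.848 kWh
Daily savings = 0.848 × £0.305 = £0.2586
Payback = £11.87 / £0.2586 per day = 45.89 days

45.9 days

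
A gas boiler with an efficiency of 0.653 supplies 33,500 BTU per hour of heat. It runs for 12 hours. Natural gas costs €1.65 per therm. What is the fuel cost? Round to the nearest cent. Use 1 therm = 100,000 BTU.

€10.16

Heat delivered = 33,500 BTU/h × 12 h = 402,000 BTU
Gas input = 402,000 / 0.653 = 615,620 BTU
= 615,620 / 100,000 = 6.156 therm
Cost = 6.156 × €1.65/therm = €10.16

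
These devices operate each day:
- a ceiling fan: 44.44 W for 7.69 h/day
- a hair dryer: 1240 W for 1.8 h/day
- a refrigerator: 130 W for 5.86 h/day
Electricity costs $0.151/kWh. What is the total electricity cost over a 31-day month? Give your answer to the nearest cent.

$15.61

ceiling fan: 44.44 W × 7.69 h × 31 d = 10,594 Wh = 10.59 kWh
hair dryer: 1240 W × 1.8 h × 31 d = 69,192 Wh = 69.19 kWh
refrigerator: 130 W × 5.86 h × 31 d = 23,616 Wh = 23.62 kWh
Total energy = 10.59 + 69.19 + 23.62 = 103.4 kWh
Cost = 103.4 kWh × $0.151 = $15.61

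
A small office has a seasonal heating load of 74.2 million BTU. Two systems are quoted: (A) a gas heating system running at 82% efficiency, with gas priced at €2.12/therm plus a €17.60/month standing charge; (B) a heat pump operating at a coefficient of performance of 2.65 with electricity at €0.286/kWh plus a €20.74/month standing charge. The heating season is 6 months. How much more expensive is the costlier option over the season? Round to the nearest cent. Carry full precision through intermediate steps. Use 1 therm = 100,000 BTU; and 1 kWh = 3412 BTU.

€447.51

Heat load = 74.2 × 10⁶ BTU = 74,200,000 BTU
Gas: input = 74,200,000 / 0.82 = 90,487,805 BTU = 904.9 therm → 904.9 × €2.12 = €1,918.34; + 6 × €17.60 standing = €2,023.94
Heat pump: 74,200,000 BTU / 3412 = 21,750 kWh heat; / 2.65 = 8,206 kWh in → × €0.286 = €2,347.01; + 6 × €20.74 standing = €2,471.45
Difference = |€2,023.94 − €2,471.45| = €447.51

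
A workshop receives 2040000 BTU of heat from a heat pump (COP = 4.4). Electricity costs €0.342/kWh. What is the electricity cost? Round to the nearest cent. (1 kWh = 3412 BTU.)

€46.47

Heat delivered = 2,040,000 BTU / 3412 = 597.9 kWh
Electrical input = 597.9 kWh / 4.4 = 135.9 kWh
Cost = 135.9 × €0.342/kWh = €46.47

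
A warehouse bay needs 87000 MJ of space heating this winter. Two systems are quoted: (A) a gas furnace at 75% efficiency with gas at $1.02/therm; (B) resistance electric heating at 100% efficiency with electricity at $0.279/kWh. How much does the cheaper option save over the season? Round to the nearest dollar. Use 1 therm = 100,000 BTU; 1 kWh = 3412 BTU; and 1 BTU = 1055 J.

$5622

Heat load = 87000 MJ = 87,000,000,000 J / 1055 = 82,464,455 BTU
Gas: input = 82,464,455 / 0.75 = 109,952,607 BTU = 1,100 therm → 1,100 × $1.02 = $1,121.52
Electric: 82,464,455 BTU / 3412 = 24,170 kWh → × $0.279 = $6,743.14
Difference = |$1,121.52 − $6,743.14| = $5,621.62 ≈ $5622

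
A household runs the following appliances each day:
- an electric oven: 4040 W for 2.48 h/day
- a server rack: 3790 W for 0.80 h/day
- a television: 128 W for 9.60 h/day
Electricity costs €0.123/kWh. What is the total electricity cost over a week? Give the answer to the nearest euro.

electric oven: 4040 W × 2.48 h × 7 d = 70,134 Wh = 70.13 kWh
server rack: 3790 W × 0.80 h × 7 d = 21,224 Wh = 21.22 kWh
television: 128 W × 9.60 h × 7 d = 8,602 Wh = 8.602 kWh
Total energy = 70.13 + 21.22 + 8.602 = 99.96 kWh
Cost = 99.96 kWh × €0.123 = €12.30 ≈ €12

€12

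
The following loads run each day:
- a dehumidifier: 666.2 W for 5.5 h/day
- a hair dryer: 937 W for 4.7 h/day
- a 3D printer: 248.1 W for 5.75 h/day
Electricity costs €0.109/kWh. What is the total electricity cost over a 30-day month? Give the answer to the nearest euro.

€31

dehumidifier: 666.2 W × 5.5 h × 30 d = 109,923 Wh = 109.9 kWh
hair dryer: 937 W × 4.7 h × 30 d = 132,117 Wh = 132.1 kWh
3D printer: 248.1 W × 5.75 h × 30 d = 42,797 Wh = 42.8 kWh
Total energy = 109.9 + 132.1 + 42.8 = 284.8 kWh
Cost = 284.8 kWh × €0.109 = €31.05 ≈ €31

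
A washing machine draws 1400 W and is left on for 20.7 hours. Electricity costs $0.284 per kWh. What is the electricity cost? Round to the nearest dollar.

Energy = 1400 W × 20.7 h = 28,980 Wh = 28.98 kWh
Cost = 28.98 kWh × $0.284/kWh = $8.23 ≈ $8

$8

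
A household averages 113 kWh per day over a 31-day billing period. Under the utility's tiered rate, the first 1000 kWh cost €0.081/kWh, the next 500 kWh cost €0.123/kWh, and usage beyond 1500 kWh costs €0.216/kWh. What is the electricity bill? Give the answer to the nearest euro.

Usage = 113 kWh/day × 31 days = 3503 kWh
First 1000 kWh × €0.081 = €81.00
Next 500 kWh × €0.123 = €61.50
Remaining 2003 kWh × €0.216 = €432.65
Total = €575.15 ≈ €575

€575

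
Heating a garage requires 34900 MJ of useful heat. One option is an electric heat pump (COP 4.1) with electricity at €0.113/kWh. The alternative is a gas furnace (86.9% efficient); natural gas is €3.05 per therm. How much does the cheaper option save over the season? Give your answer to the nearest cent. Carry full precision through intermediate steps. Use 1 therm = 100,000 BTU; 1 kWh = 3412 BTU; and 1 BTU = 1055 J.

Heat load = 34900 MJ = 34,900,000,000 J / 1055 = 33,080,569 BTU
Gas: input = 33,080,569 / 0.869 = 38,067,398 BTU = 380.7 therm → 380.7 × €3.05 = €1,161.06
Heat pump: 33,080,569 BTU / 3412 = 9,695 kWh heat; / 4.1 = 2,365 kWh in → × €0.113 = €267.21
Difference = |€1,161.06 − €267.21| = €893.84

€893.84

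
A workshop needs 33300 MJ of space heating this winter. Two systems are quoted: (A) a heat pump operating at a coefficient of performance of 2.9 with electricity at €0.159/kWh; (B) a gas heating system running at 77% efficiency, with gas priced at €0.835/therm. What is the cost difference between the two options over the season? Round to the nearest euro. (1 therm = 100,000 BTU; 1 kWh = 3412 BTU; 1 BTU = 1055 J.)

Heat load = 33300 MJ = 33,300,000,000 J / 1055 = 31,563,981 BTU
Gas: input = 31,563,981 / 0.77 = 40,992,183 BTU = 409.9 therm → 409.9 × €0.835 = €342.28
Heat pump: 31,563,981 BTU / 3412 = 9,251 kWh heat; / 2.9 = 3,190 kWh in → × €0.159 = €507.20
Difference = |€342.28 − €507.20| = €164.92 ≈ €165

€165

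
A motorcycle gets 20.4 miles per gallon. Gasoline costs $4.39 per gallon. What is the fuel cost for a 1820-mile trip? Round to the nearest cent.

$391.66

Fuel = 1820 mi / 20.4 mpg = 89.22 gal
Cost = 89.22 gal × $4.39/gal = $391.66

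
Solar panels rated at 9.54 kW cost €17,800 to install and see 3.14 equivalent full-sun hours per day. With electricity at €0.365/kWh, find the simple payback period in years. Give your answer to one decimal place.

Daily generation = 9.54 kW × 3.14 h = 29.96 kWh
Annual generation = 29.96 × 365 = 10934 kWh
Annual savings = 10934 × €0.365 = €3,990.83
Payback = €17,800 / €3,990.83 = 4.46 years

4.5 years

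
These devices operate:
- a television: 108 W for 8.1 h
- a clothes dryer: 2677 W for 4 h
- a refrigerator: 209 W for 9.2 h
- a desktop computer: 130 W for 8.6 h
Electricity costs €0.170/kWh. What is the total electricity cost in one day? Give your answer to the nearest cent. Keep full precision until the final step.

€2.49

television: 108 W × 8.1 h = 875 Wh = 0.8748 kWh
clothes dryer: 2677 W × 4 h = 10,708 Wh = 10.71 kWh
refrigerator: 209 W × 9.2 h = 1,923 Wh = 1.923 kWh
desktop computer: 130 W × 8.6 h = 1,118 Wh = 1.118 kWh
Total energy = 0.8748 + 10.71 + 1.923 + 1.118 = 14.62 kWh
Cost = 14.62 kWh × €0.170 = €2.49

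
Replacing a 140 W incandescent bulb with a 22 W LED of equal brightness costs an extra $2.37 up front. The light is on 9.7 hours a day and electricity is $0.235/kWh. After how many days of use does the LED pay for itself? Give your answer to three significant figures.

8.81 days

Power saved = 140 − 22 = 118 W
Daily energy saved = 118 W × 9.7 h = 1145 Wh = 1.1446 kWh
Daily savings = 1.1446 × $0.235 = $0.2690
Payback = $2.37 / $0.2690 per day = 8.811 days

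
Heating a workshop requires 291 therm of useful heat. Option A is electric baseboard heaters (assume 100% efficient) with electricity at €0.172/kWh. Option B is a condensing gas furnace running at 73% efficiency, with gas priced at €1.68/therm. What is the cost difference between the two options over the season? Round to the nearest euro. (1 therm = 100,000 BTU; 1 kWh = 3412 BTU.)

Heat load = 291 therm × 100,000 = 29,100,000 BTU
Gas: input = 29,100,000 / 0.73 = 39,863,014 BTU = 398.6 therm → 398.6 × €1.68 = €669.70
Electric: 29,100,000 BTU / 3412 = 8,529 kWh → × €0.172 = €1,466.94
Difference = |€669.70 − €1,466.94| = €797.24 ≈ €797

€797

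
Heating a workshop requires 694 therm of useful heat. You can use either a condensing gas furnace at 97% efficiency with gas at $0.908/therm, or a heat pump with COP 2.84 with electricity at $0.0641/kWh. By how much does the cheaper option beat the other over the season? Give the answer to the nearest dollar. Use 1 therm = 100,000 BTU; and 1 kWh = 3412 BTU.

Heat load = 694 therm × 100,000 = 69,400,000 BTU
Gas: input = 69,400,000 / 0.97 = 71,546,392 BTU = 715.5 therm → 715.5 × $0.908 = $649.64
Heat pump: 69,400,000 BTU / 3412 = 20,340 kWh heat; / 2.84 = 7,162 kWh in → × $0.0641 = $459.08
Difference = |$649.64 − $459.08| = $190.56 ≈ $191

$191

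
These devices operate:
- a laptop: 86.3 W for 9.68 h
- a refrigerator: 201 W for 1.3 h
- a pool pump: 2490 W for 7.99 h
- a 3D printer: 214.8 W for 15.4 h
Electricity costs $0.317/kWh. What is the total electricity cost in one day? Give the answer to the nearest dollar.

laptop: 86.3 W × 9.68 h = 835 Wh = 0.8354 kWh
refrigerator: 201 W × 1.3 h = 261 Wh = 0.2613 kWh
pool pump: 2490 W × 7.99 h = 19,895 Wh = 19.9 kWh
3D printer: 214.8 W × 15.4 h = 3,308 Wh = 3.308 kWh
Total energy = 0.8354 + 0.2613 + 19.9 + 3.308 = 24.3 kWh
Cost = 24.3 kWh × $0.317 = $7.70 ≈ $8

$8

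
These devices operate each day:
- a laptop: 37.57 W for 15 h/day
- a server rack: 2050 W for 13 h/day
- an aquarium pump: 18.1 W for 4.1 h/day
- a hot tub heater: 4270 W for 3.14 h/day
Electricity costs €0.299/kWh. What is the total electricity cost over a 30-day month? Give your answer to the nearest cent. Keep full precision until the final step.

€365.04

laptop: 37.57 W × 15 h × 30 d = 16,906 Wh = 16.91 kWh
server rack: 2050 W × 13 h × 30 d = 799,500 Wh = 799.5 kWh
aquarium pump: 18.1 W × 4.1 h × 30 d = 2,226 Wh = 2.226 kWh
hot tub heater: 4270 W × 3.14 h × 30 d = 402,234 Wh = 402.2 kWh
Total energy = 16.91 + 799.5 + 2.226 + 402.2 = 1,221 kWh
Cost = 1,221 kWh × €0.299 = €365.04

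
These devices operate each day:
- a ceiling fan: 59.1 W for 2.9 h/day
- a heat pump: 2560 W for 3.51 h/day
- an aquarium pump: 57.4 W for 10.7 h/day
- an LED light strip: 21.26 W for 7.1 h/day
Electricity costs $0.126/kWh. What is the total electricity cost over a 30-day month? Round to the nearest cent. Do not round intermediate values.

$37.51

ceiling fan: 59.1 W × 2.9 h × 30 d = 5,142 Wh = 5.142 kWh
heat pump: 2560 W × 3.51 h × 30 d = 269,568 Wh = 269.6 kWh
aquarium pump: 57.4 W × 10.7 h × 30 d = 18,425 Wh = 18.43 kWh
LED light strip: 21.26 W × 7.1 h × 30 d = 4,528 Wh = 4.528 kWh
Total energy = 5.142 + 269.6 + 18.43 + 4.528 = 297.7 kWh
Cost = 297.7 kWh × $0.126 = $37.51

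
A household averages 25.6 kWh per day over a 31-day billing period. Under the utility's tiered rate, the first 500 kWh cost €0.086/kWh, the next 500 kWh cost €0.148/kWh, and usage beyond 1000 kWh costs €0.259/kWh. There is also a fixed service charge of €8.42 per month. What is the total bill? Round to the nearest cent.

Usage = 25.6 kWh/day × 31 days = 793.6 kWh
First 500 kWh × €0.086 = €43.00
Next 293.6 kWh × €0.148 = €43.45
Remaining tier: 0 kWh (not reached)
Energy charge = €86.45; + service €8.42 = €94.87

€94.87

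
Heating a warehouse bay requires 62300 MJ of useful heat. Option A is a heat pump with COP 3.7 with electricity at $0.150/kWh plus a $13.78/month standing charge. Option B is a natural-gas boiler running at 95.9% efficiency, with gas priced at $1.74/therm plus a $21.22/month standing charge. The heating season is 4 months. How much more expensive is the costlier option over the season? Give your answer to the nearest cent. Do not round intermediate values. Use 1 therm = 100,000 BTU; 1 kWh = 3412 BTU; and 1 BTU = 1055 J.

Heat load = 62300 MJ = 62,300,000,000 J / 1055 = 59,052,133 BTU
Gas: input = 59,052,133 / 0.959 = 61,576,781 BTU = 615.8 therm → 615.8 × $1.74 = $1,071.44; + 4 × $21.22 standing = $1,156.32
Heat pump: 59,052,133 BTU / 3412 = 17,310 kWh heat; / 3.7 = 4,678 kWh in → × $0.150 = $701.64; + 4 × $13.78 standing = $756.76
Difference = |$1,156.32 − $756.76| = $399.55

$399.55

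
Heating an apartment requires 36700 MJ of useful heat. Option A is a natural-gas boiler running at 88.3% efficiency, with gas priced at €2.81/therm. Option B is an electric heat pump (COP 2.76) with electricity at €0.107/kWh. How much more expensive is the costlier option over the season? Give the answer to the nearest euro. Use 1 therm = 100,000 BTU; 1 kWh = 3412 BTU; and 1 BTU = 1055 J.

Heat load = 36700 MJ = 36,700,000,000 J / 1055 = 34,786,730 BTU
Gas: input = 34,786,730 / 0.883 = 39,396,070 BTU = 394 therm → 394 × €2.81 = €1,107.03
Heat pump: 34,786,730 BTU / 3412 = 10,200 kWh heat; / 2.76 = 3,694 kWh in → × €0.107 = €395.26
Difference = |€1,107.03 − €395.26| = €711.77 ≈ €712

€712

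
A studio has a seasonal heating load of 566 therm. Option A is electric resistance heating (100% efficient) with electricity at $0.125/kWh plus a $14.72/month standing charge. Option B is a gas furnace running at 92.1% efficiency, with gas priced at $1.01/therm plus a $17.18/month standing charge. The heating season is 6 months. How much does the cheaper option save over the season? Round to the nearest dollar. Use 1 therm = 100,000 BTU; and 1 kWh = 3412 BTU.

$1438

Heat load = 566 therm × 100,000 = 56,600,000 BTU
Gas: input = 56,600,000 / 0.921 = 61,454,940 BTU = 614.5 therm → 614.5 × $1.01 = $620.69; + 6 × $17.18 standing = $723.77
Electric: 56,600,000 BTU / 3412 = 16,590 kWh → × $0.125 = $2,073.56; + 6 × $14.72 standing = $2,161.88
Difference = |$723.77 − $2,161.88| = $1,438.11 ≈ $1438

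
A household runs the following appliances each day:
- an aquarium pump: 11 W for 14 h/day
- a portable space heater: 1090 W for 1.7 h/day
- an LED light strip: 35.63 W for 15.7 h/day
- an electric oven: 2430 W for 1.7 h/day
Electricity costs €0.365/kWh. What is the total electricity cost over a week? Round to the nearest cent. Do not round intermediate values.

€17.11

aquarium pump: 11 W × 14 h × 7 d = 1,078 Wh = 1.078 kWh
portable space heater: 1090 W × 1.7 h × 7 d = 12,971 Wh = 12.97 kWh
LED light strip: 35.63 W × 15.7 h × 7 d = 3,916 Wh = 3.916 kWh
electric oven: 2430 W × 1.7 h × 7 d = 28,917 Wh = 28.92 kWh
Total energy = 1.078 + 12.97 + 3.916 + 28.92 = 46.88 kWh
Cost = 46.88 kWh × €0.365 = €17.11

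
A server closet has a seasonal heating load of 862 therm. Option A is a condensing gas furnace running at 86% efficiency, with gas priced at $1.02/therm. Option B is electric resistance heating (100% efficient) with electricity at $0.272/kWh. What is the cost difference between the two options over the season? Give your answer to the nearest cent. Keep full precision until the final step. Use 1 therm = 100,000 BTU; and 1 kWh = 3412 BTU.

Heat load = 862 therm × 100,000 = 86,200,000 BTU
Gas: input = 86,200,000 / 0.86 = 100,232,558 BTU = 1,002 therm → 1,002 × $1.02 = $1,022.37
Electric: 86,200,000 BTU / 3412 = 25,260 kWh → × $0.272 = $6,871.75
Difference = |$1,022.37 − $6,871.75| = $5,849.37

$5849.37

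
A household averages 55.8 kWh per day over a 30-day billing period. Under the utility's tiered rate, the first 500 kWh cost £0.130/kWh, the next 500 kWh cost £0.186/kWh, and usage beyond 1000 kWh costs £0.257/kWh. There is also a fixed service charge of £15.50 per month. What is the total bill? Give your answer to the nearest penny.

£346.72

Usage = 55.8 kWh/day × 30 days = 1674 kWh
First 500 kWh × £0.130 = £65.00
Next 500 kWh × £0.186 = £93.00
Remaining 674 kWh × £0.257 = £173.22
Energy charge = £331.22; + service £15.50 = £346.72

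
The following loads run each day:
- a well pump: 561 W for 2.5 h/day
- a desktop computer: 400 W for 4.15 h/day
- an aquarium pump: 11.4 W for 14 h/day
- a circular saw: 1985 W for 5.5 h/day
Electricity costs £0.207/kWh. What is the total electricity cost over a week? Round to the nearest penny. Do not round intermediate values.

£20.49

well pump: 561 W × 2.5 h × 7 d = 9,818 Wh = 9.818 kWh
desktop computer: 400 W × 4.15 h × 7 d = 11,620 Wh = 11.62 kWh
aquarium pump: 11.4 W × 14 h × 7 d = 1,117 Wh = 1.117 kWh
circular saw: 1985 W × 5.5 h × 7 d = 76,422 Wh = 76.42 kWh
Total energy = 9.818 + 11.62 + 1.117 + 76.42 = 98.98 kWh
Cost = 98.98 kWh × £0.207 = £20.49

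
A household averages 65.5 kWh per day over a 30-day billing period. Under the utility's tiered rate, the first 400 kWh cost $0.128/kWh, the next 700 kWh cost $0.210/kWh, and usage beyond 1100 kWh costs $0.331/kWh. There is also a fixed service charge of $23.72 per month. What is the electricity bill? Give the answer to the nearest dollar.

$508

Usage = 65.5 kWh/day × 30 days = 1965 kWh
First 400 kWh × $0.128 = $51.20
Next 700 kWh × $0.210 = $147.00
Remaining 865 kWh × $0.331 = $286.31
Energy charge = $484.51; + service $23.72 = $508.24 ≈ $508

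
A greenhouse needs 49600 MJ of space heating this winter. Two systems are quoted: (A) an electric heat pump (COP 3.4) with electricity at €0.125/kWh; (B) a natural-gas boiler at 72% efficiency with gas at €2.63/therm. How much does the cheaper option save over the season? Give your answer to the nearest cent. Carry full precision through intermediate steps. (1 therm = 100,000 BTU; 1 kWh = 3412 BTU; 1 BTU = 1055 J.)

Heat load = 49600 MJ = 49,600,000,000 J / 1055 = 47,014,218 BTU
Gas: input = 47,014,218 / 0.720 = 65,297,525 BTU = 653 therm → 653 × €2.63 = €1,717.32
Heat pump: 47,014,218 BTU / 3412 = 13,780 kWh heat; / 3.4 = 4,053 kWh in → × €0.125 = €506.58
Difference = |€1,717.32 − €506.58| = €1,210.74

€1210.74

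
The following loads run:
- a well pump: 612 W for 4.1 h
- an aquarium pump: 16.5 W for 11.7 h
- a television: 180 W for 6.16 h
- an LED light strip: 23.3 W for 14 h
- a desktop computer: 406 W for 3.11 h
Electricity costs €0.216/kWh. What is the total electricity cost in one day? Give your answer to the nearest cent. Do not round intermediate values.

well pump: 612 W × 4.1 h = 2,509 Wh = 2.509 kWh
aquarium pump: 16.5 W × 11.7 h = 193 Wh = 0.193 kWh
television: 180 W × 6.16 h = 1,109 Wh = 1.109 kWh
LED light strip: 23.3 W × 14 h = 326 Wh = 0.3262 kWh
desktop computer: 406 W × 3.11 h = 1,263 Wh = 1.263 kWh
Total energy = 2.509 + 0.193 + 1.109 + 0.3262 + 1.263 = 5.4 kWh
Cost = 5.4 kWh × €0.216 = €1.17

€1.17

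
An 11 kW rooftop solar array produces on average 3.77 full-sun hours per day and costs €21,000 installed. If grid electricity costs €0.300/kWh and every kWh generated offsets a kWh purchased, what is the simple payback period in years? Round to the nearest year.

Daily generation = 11 kW × 3.77 h = 41.47 kWh
Annual generation = 41.47 × 365 = 15137 kWh
Annual savings = 15137 × €0.300 = €4,540.96
Payback = €21,000 / €4,540.96 = 4.62 years

5 years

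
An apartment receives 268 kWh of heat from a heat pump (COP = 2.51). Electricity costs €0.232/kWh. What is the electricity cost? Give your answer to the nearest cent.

Electrical input = 268 kWh / 2.51 = 106.8 kWh
Cost = 106.8 × €0.232/kWh = €24.77

€24.77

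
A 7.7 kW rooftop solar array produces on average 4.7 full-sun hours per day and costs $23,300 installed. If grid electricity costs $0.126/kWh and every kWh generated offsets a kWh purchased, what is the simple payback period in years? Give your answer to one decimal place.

14.0 years

Daily generation = 7.7 kW × 4.7 h = 36.19 kWh
Annual generation = 36.19 × 365 = 13209 kWh
Annual savings = 13209 × $0.126 = $1,664.38
Payback = $23,300 / $1,664.38 = 14 years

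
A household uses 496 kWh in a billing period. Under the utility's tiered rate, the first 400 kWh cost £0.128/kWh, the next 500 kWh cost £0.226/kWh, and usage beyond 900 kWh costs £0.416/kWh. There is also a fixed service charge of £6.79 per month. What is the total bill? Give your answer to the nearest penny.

£79.69

First 400 kWh × £0.128 = £51.20
Next 96 kWh × £0.226 = £21.70
Remaining tier: 0 kWh (not reached)
Energy charge = £72.90; + service £6.79 = £79.69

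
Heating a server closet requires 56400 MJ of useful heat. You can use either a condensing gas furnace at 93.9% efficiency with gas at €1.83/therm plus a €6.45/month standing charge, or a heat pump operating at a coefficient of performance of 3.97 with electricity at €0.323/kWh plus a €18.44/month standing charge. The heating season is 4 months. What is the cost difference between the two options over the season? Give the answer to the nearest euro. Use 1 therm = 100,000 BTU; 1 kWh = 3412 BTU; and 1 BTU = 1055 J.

€281

Heat load = 56400 MJ = 56,400,000,000 J / 1055 = 53,459,716 BTU
Gas: input = 53,459,716 / 0.939 = 56,932,605 BTU = 569.3 therm → 569.3 × €1.83 = €1,041.87; + 4 × €6.45 standing = €1,067.67
Heat pump: 53,459,716 BTU / 3412 = 15,670 kWh heat; / 3.97 = 3,947 kWh in → × €0.323 = €1,274.76; + 4 × €18.44 standing = €1,348.52
Difference = |€1,067.67 − €1,348.52| = €280.86 ≈ €281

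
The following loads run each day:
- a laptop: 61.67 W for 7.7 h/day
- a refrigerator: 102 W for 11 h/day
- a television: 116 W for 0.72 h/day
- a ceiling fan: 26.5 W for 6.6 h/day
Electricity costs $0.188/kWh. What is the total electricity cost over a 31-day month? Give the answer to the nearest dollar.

$11

laptop: 61.67 W × 7.7 h × 31 d = 14,721 Wh = 14.72 kWh
refrigerator: 102 W × 11 h × 31 d = 34,782 Wh = 34.78 kWh
television: 116 W × 0.72 h × 31 d = 2,589 Wh = 2.589 kWh
ceiling fan: 26.5 W × 6.6 h × 31 d = 5,422 Wh = 5.422 kWh
Total energy = 14.72 + 34.78 + 2.589 + 5.422 = 57.51 kWh
Cost = 57.51 kWh × $0.188 = $10.81 ≈ $11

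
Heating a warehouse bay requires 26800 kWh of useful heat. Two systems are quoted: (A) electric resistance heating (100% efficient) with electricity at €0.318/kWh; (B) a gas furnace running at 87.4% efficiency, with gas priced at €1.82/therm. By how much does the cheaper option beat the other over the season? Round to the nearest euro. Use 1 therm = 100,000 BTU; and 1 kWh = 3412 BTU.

Heat load = 26800 kWh × 3412 = 91,441,600 BTU
Gas: input = 91,441,600 / 0.874 = 104,624,256 BTU = 1,046 therm → 1,046 × €1.82 = €1,904.16
Electric: 91,441,600 BTU / 3412 = 26,800 kWh → × €0.318 = €8,522.40
Difference = |€1,904.16 − €8,522.40| = €6,618.24 ≈ €6618

€6618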